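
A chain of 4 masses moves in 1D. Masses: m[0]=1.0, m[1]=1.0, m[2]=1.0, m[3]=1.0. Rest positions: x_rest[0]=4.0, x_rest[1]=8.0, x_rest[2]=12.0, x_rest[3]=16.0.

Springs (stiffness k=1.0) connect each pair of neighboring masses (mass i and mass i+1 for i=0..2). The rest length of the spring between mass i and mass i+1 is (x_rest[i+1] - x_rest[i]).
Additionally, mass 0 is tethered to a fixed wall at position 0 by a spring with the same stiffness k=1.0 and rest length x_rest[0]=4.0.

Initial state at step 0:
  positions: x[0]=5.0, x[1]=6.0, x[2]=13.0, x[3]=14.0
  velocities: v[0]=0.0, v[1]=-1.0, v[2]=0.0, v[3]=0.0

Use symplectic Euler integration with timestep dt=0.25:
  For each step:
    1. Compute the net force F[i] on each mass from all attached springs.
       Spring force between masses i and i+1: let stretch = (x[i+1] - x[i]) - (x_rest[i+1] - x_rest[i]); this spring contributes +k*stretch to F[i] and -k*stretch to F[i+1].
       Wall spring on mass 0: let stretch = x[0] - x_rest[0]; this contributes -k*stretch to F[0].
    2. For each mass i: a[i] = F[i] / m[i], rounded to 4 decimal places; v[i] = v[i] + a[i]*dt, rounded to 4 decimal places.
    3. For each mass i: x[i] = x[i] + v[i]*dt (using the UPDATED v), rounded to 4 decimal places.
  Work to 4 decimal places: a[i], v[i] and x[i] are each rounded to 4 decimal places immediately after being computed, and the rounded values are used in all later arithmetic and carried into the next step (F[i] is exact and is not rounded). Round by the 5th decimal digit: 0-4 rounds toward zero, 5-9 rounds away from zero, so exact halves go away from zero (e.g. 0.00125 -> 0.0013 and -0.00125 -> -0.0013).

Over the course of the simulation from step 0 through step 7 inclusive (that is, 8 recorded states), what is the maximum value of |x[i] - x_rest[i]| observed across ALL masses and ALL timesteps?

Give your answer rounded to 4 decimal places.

Step 0: x=[5.0000 6.0000 13.0000 14.0000] v=[0.0000 -1.0000 0.0000 0.0000]
Step 1: x=[4.7500 6.1250 12.6250 14.1875] v=[-1.0000 0.5000 -1.5000 0.7500]
Step 2: x=[4.2891 6.5703 11.9414 14.5274] v=[-1.8438 1.7813 -2.7344 1.3594]
Step 3: x=[3.7027 7.2088 11.0837 14.9556] v=[-2.3458 2.5538 -3.4307 1.7129]
Step 4: x=[3.1040 7.8703 10.2258 15.3918] v=[-2.3950 2.6460 -3.4315 1.7449]
Step 5: x=[2.6092 8.3811 9.5436 15.7552] v=[-1.9794 2.0433 -2.7289 1.4534]
Step 6: x=[2.3120 8.6039 9.1770 15.9803] v=[-1.1887 0.8910 -1.4666 0.9005]
Step 7: x=[2.2636 8.4692 9.1998 16.0302] v=[-0.1937 -0.5387 0.0910 0.1997]
Max displacement = 2.8230

Answer: 2.8230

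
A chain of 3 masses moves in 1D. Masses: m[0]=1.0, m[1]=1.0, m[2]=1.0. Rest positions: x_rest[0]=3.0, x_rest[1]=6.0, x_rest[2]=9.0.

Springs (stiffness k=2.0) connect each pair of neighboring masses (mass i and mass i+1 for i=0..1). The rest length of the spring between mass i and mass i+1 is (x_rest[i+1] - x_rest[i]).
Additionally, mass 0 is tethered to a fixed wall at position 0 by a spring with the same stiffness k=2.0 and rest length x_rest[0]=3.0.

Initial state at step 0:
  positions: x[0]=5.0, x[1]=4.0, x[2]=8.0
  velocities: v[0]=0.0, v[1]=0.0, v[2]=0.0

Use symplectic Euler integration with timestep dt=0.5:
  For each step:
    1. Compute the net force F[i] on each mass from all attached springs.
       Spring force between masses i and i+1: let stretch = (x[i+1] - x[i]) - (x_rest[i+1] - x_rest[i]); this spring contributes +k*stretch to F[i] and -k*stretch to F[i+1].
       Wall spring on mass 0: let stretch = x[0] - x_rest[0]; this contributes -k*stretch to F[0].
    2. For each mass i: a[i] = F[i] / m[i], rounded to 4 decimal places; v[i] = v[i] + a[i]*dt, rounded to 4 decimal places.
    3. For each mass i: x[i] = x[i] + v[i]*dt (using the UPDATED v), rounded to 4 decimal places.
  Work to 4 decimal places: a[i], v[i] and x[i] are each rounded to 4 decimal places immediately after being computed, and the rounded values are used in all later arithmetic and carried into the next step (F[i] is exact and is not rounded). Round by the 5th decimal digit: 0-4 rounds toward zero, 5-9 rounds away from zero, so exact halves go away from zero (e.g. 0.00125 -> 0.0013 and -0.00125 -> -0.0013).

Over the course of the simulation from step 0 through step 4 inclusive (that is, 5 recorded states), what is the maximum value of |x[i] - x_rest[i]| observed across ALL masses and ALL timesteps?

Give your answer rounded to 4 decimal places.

Step 0: x=[5.0000 4.0000 8.0000] v=[0.0000 0.0000 0.0000]
Step 1: x=[2.0000 6.5000 7.5000] v=[-6.0000 5.0000 -1.0000]
Step 2: x=[0.2500 7.2500 8.0000] v=[-3.5000 1.5000 1.0000]
Step 3: x=[1.8750 4.8750 9.6250] v=[3.2500 -4.7500 3.2500]
Step 4: x=[4.0625 3.3750 10.3750] v=[4.3750 -3.0000 1.5000]
Max displacement = 2.7500

Answer: 2.7500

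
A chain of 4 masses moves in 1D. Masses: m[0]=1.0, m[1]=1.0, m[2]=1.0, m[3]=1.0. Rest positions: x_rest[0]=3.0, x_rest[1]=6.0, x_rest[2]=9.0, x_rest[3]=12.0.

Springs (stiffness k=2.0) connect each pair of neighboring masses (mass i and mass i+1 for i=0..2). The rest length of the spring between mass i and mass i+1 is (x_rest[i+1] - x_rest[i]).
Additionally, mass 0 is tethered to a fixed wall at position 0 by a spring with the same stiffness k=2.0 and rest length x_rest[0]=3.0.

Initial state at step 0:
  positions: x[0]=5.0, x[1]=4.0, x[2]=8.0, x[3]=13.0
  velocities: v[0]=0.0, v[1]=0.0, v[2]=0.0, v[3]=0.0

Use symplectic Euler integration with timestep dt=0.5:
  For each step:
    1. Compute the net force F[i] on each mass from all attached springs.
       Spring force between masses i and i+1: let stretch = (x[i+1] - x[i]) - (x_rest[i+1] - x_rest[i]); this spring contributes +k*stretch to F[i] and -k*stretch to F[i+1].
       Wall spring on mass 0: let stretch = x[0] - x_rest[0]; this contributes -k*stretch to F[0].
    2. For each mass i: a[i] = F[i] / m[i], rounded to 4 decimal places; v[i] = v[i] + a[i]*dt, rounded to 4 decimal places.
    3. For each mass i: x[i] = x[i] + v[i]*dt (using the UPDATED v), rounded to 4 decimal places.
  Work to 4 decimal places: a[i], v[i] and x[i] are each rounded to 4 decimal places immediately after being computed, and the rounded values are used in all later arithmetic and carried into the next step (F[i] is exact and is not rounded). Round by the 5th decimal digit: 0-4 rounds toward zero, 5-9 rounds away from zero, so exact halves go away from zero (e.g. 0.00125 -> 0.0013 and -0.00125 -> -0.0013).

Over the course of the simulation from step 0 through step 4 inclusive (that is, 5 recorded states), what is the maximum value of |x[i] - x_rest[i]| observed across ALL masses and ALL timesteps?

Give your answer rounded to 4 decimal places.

Answer: 2.7500

Derivation:
Step 0: x=[5.0000 4.0000 8.0000 13.0000] v=[0.0000 0.0000 0.0000 0.0000]
Step 1: x=[2.0000 6.5000 8.5000 12.0000] v=[-6.0000 5.0000 1.0000 -2.0000]
Step 2: x=[0.2500 7.7500 9.7500 10.7500] v=[-3.5000 2.5000 2.5000 -2.5000]
Step 3: x=[2.1250 6.2500 10.5000 10.5000] v=[3.7500 -3.0000 1.5000 -0.5000]
Step 4: x=[5.0000 4.8125 9.1250 11.7500] v=[5.7500 -2.8750 -2.7500 2.5000]
Max displacement = 2.7500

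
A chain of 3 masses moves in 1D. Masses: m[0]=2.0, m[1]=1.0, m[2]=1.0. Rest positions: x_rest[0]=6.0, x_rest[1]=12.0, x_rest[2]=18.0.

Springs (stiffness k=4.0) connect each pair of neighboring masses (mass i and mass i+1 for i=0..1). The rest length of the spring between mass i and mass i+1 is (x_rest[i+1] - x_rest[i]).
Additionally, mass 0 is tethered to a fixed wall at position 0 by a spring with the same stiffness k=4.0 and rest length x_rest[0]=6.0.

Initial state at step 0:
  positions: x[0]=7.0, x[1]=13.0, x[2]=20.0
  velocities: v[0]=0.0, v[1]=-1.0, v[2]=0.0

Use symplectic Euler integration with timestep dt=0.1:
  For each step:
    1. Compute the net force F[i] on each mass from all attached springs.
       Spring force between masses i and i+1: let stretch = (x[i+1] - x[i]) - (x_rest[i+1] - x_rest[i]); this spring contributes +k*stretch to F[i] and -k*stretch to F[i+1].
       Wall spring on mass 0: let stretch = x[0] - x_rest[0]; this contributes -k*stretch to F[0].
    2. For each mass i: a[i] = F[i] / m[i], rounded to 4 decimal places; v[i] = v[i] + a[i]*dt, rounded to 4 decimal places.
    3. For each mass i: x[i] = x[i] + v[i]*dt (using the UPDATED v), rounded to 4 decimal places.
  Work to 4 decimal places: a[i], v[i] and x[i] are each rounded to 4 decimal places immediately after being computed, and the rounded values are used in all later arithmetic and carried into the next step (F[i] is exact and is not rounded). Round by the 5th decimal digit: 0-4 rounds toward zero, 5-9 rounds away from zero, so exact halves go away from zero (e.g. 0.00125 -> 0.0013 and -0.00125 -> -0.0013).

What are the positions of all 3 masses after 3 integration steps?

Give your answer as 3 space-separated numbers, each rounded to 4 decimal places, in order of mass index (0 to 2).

Answer: 6.8801 12.9438 19.7601

Derivation:
Step 0: x=[7.0000 13.0000 20.0000] v=[0.0000 -1.0000 0.0000]
Step 1: x=[6.9800 12.9400 19.9600] v=[-0.2000 -0.6000 -0.4000]
Step 2: x=[6.9396 12.9224 19.8792] v=[-0.4040 -0.1760 -0.8080]
Step 3: x=[6.8801 12.9438 19.7601] v=[-0.5954 0.2136 -1.1907]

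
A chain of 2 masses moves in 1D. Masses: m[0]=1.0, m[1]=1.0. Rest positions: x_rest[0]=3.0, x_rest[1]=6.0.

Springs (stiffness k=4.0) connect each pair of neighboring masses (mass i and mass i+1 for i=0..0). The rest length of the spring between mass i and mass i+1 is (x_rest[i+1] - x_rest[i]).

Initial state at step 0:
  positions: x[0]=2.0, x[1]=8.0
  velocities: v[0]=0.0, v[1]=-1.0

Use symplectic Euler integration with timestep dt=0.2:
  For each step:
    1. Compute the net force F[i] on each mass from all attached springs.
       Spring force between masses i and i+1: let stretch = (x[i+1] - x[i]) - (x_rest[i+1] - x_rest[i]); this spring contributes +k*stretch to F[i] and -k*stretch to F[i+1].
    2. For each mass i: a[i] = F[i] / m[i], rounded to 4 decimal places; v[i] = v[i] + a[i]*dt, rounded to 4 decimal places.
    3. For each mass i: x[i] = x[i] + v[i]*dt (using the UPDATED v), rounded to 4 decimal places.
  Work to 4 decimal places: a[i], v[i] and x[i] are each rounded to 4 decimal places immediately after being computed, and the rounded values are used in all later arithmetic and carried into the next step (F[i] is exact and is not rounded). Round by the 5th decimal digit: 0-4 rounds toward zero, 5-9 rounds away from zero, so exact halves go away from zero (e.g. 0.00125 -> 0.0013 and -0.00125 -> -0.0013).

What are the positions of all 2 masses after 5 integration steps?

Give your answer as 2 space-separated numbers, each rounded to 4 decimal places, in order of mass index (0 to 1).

Step 0: x=[2.0000 8.0000] v=[0.0000 -1.0000]
Step 1: x=[2.4800 7.3200] v=[2.4000 -3.4000]
Step 2: x=[3.2544 6.3456] v=[3.8720 -4.8720]
Step 3: x=[4.0434 5.3566] v=[3.9450 -4.9450]
Step 4: x=[4.5625 4.6375] v=[2.5956 -3.5956]
Step 5: x=[4.6136 4.3864] v=[0.2556 -1.2556]

Answer: 4.6136 4.3864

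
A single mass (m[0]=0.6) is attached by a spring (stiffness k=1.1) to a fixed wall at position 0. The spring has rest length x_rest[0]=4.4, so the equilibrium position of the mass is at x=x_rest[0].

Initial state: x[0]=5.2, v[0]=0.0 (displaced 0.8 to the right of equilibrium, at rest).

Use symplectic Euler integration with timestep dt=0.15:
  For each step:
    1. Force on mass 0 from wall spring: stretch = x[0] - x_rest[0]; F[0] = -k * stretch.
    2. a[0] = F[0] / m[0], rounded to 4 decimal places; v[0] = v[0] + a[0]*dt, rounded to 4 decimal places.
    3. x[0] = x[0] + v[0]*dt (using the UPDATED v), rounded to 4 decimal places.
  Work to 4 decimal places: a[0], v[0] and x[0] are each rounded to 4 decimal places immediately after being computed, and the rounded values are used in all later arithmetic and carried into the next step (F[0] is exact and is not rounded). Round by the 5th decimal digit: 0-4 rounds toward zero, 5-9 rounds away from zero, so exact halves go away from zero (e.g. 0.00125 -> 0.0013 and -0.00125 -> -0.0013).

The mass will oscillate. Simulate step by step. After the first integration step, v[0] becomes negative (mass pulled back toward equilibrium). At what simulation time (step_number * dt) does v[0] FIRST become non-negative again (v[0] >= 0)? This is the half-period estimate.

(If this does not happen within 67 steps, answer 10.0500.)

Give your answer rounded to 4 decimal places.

Step 0: x=[5.2000] v=[0.0000]
Step 1: x=[5.1670] v=[-0.2200]
Step 2: x=[5.1024] v=[-0.4309]
Step 3: x=[5.0088] v=[-0.6241]
Step 4: x=[4.8901] v=[-0.7915]
Step 5: x=[4.7512] v=[-0.9263]
Step 6: x=[4.5978] v=[-1.0229]
Step 7: x=[4.4362] v=[-1.0773]
Step 8: x=[4.2731] v=[-1.0873]
Step 9: x=[4.1152] v=[-1.0524]
Step 10: x=[3.9691] v=[-0.9741]
Step 11: x=[3.8408] v=[-0.8556]
Step 12: x=[3.7355] v=[-0.7018]
Step 13: x=[3.6576] v=[-0.5191]
Step 14: x=[3.6104] v=[-0.3149]
Step 15: x=[3.5957] v=[-0.0978]
Step 16: x=[3.6142] v=[0.1234]
First v>=0 after going negative at step 16, time=2.4000

Answer: 2.4000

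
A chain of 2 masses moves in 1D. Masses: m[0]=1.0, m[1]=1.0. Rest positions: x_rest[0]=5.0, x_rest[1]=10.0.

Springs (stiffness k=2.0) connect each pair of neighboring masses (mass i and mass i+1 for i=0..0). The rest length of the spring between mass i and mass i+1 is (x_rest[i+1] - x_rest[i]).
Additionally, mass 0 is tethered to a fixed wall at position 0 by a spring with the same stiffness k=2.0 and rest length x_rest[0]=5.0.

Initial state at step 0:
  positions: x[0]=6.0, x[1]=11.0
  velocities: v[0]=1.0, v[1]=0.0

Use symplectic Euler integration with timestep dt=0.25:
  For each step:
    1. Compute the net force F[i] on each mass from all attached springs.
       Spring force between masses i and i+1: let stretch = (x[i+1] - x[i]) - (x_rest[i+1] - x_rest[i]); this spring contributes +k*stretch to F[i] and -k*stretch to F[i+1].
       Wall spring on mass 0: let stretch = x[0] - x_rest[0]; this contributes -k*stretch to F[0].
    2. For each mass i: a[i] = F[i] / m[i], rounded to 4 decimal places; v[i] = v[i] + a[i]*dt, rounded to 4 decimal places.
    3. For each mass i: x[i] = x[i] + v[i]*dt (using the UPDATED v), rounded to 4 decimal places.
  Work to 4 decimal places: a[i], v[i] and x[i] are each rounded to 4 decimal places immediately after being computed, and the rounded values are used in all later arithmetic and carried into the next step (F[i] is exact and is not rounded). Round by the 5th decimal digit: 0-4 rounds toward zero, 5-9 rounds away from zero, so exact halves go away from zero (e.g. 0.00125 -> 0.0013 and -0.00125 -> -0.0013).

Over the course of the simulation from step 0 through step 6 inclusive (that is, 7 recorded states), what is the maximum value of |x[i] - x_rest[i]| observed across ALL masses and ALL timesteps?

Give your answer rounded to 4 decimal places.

Answer: 1.1250

Derivation:
Step 0: x=[6.0000 11.0000] v=[1.0000 0.0000]
Step 1: x=[6.1250 11.0000] v=[0.5000 0.0000]
Step 2: x=[6.0938 11.0156] v=[-0.1250 0.0625]
Step 3: x=[5.9161 11.0410] v=[-0.7110 0.1016]
Step 4: x=[5.6395 11.0508] v=[-1.1066 0.0392]
Step 5: x=[5.3343 11.0092] v=[-1.2207 -0.1665]
Step 6: x=[5.0717 10.8832] v=[-1.0504 -0.5040]
Max displacement = 1.1250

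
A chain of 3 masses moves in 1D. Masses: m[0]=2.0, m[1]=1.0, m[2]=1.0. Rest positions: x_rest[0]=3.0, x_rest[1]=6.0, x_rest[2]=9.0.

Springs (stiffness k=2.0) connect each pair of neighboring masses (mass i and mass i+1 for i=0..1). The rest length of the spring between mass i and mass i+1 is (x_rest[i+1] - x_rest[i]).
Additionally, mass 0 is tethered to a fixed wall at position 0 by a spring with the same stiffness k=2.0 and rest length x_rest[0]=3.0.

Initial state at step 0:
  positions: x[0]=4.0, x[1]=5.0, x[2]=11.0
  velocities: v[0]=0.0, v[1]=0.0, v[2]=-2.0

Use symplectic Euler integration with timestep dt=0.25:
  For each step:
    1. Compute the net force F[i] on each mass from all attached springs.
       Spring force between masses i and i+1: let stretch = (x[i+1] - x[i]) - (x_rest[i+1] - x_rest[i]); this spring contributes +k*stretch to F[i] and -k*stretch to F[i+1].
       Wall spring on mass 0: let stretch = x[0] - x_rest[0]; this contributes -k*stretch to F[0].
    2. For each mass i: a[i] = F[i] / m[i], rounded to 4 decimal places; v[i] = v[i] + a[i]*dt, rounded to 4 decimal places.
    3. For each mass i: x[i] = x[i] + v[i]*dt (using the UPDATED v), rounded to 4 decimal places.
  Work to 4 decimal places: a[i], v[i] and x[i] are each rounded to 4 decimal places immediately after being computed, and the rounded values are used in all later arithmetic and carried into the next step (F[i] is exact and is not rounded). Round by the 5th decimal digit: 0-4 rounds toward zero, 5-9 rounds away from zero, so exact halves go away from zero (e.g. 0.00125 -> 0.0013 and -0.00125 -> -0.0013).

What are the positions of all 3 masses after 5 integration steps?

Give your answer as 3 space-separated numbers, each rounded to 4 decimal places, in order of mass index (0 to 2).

Step 0: x=[4.0000 5.0000 11.0000] v=[0.0000 0.0000 -2.0000]
Step 1: x=[3.8125 5.6250 10.1250] v=[-0.7500 2.5000 -3.5000]
Step 2: x=[3.5000 6.5860 9.0625] v=[-1.2500 3.8438 -4.2500]
Step 3: x=[3.1616 7.4708 8.0654] v=[-1.3535 3.5391 -3.9883]
Step 4: x=[2.8950 7.8913 7.3690] v=[-1.0666 1.6818 -2.7856]
Step 5: x=[2.7597 7.6219 7.1129] v=[-0.5413 -1.0775 -1.0245]

Answer: 2.7597 7.6219 7.1129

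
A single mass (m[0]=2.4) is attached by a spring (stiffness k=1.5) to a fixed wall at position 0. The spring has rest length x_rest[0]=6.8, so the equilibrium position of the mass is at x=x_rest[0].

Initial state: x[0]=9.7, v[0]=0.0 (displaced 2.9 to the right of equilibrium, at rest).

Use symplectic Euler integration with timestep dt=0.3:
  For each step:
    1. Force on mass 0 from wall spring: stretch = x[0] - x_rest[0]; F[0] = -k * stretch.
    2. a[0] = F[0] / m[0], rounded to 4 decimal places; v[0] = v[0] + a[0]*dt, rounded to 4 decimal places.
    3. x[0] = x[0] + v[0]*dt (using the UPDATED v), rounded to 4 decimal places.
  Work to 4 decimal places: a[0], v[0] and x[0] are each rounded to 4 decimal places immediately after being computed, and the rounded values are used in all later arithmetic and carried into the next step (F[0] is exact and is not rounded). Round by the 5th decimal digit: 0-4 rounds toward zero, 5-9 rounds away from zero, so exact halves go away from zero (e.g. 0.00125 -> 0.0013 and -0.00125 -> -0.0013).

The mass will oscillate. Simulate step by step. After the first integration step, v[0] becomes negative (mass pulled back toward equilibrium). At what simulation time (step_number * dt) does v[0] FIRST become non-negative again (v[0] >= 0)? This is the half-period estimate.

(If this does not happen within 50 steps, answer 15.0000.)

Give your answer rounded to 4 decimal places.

Answer: 4.2000

Derivation:
Step 0: x=[9.7000] v=[0.0000]
Step 1: x=[9.5369] v=[-0.5438]
Step 2: x=[9.2198] v=[-1.0570]
Step 3: x=[8.7666] v=[-1.5107]
Step 4: x=[8.2028] v=[-1.8794]
Step 5: x=[7.5601] v=[-2.1424]
Step 6: x=[6.8746] v=[-2.2849]
Step 7: x=[6.1849] v=[-2.2989]
Step 8: x=[5.5298] v=[-2.1836]
Step 9: x=[4.9462] v=[-1.9454]
Step 10: x=[4.4669] v=[-1.5978]
Step 11: x=[4.1188] v=[-1.1603]
Step 12: x=[3.9215] v=[-0.6576]
Step 13: x=[3.8861] v=[-0.1179]
Step 14: x=[4.0147] v=[0.4285]
First v>=0 after going negative at step 14, time=4.2000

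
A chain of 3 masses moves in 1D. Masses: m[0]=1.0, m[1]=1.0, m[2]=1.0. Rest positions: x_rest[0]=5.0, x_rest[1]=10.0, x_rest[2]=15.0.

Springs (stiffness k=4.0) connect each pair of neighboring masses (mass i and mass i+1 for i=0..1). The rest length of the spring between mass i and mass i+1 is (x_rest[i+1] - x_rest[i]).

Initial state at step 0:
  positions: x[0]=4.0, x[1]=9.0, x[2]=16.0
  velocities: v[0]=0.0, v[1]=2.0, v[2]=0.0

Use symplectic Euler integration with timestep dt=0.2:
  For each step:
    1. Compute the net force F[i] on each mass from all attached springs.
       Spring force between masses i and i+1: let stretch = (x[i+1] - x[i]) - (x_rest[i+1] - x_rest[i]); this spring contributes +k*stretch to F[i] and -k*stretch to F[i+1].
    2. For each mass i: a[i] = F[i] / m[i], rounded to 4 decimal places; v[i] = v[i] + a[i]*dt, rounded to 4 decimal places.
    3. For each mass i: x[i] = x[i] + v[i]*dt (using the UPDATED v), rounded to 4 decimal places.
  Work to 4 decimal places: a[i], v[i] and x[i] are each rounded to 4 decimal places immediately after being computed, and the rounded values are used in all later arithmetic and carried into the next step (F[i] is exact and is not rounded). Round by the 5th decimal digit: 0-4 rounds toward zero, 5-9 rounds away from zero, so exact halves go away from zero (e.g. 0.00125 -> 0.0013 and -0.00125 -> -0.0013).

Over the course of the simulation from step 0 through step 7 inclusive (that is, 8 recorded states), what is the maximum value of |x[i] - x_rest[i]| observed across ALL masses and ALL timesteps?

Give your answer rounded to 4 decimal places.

Step 0: x=[4.0000 9.0000 16.0000] v=[0.0000 2.0000 0.0000]
Step 1: x=[4.0000 9.7200 15.6800] v=[0.0000 3.6000 -1.6000]
Step 2: x=[4.1152 10.4784 15.2064] v=[0.5760 3.7920 -2.3680]
Step 3: x=[4.4485 10.9752 14.7763] v=[1.6666 2.4838 -2.1504]
Step 4: x=[5.0261 11.0359 14.5380] v=[2.8880 0.3033 -1.1913]
Step 5: x=[5.7653 10.6953 14.5394] v=[3.6958 -1.7029 0.0070]
Step 6: x=[6.4933 10.1810 14.7257] v=[3.6398 -2.5716 0.9317]
Step 7: x=[7.0113 9.8038 14.9849] v=[2.5900 -1.8860 1.2959]
Max displacement = 2.0113

Answer: 2.0113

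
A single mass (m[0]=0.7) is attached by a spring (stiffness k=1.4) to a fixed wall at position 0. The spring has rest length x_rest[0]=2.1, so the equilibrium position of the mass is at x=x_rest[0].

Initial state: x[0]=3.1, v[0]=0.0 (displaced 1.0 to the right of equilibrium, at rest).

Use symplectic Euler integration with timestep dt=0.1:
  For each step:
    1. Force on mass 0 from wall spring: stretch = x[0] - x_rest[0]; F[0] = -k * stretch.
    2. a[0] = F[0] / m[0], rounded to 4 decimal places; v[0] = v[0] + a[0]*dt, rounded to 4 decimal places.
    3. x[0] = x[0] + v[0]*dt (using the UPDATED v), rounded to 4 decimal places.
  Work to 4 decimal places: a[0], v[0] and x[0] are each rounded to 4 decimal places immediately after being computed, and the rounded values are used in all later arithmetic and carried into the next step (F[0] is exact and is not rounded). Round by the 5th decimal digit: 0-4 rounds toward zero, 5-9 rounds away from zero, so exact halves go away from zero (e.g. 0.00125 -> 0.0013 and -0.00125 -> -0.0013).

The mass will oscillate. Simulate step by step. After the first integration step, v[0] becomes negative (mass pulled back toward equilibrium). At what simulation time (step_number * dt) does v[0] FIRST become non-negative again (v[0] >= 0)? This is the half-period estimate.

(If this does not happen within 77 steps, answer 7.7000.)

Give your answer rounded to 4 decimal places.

Answer: 2.3000

Derivation:
Step 0: x=[3.1000] v=[0.0000]
Step 1: x=[3.0800] v=[-0.2000]
Step 2: x=[3.0404] v=[-0.3960]
Step 3: x=[2.9820] v=[-0.5841]
Step 4: x=[2.9060] v=[-0.7605]
Step 5: x=[2.8138] v=[-0.9217]
Step 6: x=[2.7074] v=[-1.0645]
Step 7: x=[2.5888] v=[-1.1860]
Step 8: x=[2.4604] v=[-1.2838]
Step 9: x=[2.3248] v=[-1.3559]
Step 10: x=[2.1847] v=[-1.4009]
Step 11: x=[2.0429] v=[-1.4178]
Step 12: x=[1.9023] v=[-1.4064]
Step 13: x=[1.7656] v=[-1.3669]
Step 14: x=[1.6356] v=[-1.3000]
Step 15: x=[1.5149] v=[-1.2071]
Step 16: x=[1.4059] v=[-1.0901]
Step 17: x=[1.3108] v=[-0.9513]
Step 18: x=[1.2315] v=[-0.7935]
Step 19: x=[1.1695] v=[-0.6198]
Step 20: x=[1.1261] v=[-0.4337]
Step 21: x=[1.1022] v=[-0.2389]
Step 22: x=[1.0983] v=[-0.0393]
Step 23: x=[1.1144] v=[0.1610]
First v>=0 after going negative at step 23, time=2.3000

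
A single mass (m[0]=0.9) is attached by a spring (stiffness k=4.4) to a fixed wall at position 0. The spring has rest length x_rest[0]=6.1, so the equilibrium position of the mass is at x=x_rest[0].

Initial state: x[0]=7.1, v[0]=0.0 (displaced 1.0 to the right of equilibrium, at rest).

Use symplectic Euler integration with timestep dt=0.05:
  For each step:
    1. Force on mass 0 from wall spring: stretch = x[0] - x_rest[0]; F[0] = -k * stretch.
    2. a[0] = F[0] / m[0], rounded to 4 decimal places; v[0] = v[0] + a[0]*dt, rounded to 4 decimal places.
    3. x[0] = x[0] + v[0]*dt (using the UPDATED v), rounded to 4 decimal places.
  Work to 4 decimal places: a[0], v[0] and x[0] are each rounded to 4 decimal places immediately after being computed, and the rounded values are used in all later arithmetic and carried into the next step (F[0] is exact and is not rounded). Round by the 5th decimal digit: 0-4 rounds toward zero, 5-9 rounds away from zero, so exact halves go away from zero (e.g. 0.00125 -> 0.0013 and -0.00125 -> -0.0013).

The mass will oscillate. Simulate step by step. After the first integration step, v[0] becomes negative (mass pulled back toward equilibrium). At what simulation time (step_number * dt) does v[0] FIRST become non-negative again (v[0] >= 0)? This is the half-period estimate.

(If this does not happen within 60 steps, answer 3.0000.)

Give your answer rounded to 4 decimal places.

Answer: 1.4500

Derivation:
Step 0: x=[7.1000] v=[0.0000]
Step 1: x=[7.0878] v=[-0.2444]
Step 2: x=[7.0635] v=[-0.4859]
Step 3: x=[7.0274] v=[-0.7214]
Step 4: x=[6.9800] v=[-0.9481]
Step 5: x=[6.9218] v=[-1.1632]
Step 6: x=[6.8536] v=[-1.3641]
Step 7: x=[6.7762] v=[-1.5483]
Step 8: x=[6.6905] v=[-1.7136]
Step 9: x=[6.5976] v=[-1.8579]
Step 10: x=[6.4986] v=[-1.9795]
Step 11: x=[6.3948] v=[-2.0769]
Step 12: x=[6.2874] v=[-2.1490]
Step 13: x=[6.1777] v=[-2.1948]
Step 14: x=[6.0670] v=[-2.2138]
Step 15: x=[5.9567] v=[-2.2057]
Step 16: x=[5.8482] v=[-2.1707]
Step 17: x=[5.7427] v=[-2.1092]
Step 18: x=[5.6416] v=[-2.0219]
Step 19: x=[5.5461] v=[-1.9098]
Step 20: x=[5.4574] v=[-1.7744]
Step 21: x=[5.3765] v=[-1.6173]
Step 22: x=[5.3045] v=[-1.4404]
Step 23: x=[5.2422] v=[-1.2459]
Step 24: x=[5.1904] v=[-1.0362]
Step 25: x=[5.1497] v=[-0.8139]
Step 26: x=[5.1206] v=[-0.5816]
Step 27: x=[5.1035] v=[-0.3422]
Step 28: x=[5.0986] v=[-0.0986]
Step 29: x=[5.1059] v=[0.1462]
First v>=0 after going negative at step 29, time=1.4500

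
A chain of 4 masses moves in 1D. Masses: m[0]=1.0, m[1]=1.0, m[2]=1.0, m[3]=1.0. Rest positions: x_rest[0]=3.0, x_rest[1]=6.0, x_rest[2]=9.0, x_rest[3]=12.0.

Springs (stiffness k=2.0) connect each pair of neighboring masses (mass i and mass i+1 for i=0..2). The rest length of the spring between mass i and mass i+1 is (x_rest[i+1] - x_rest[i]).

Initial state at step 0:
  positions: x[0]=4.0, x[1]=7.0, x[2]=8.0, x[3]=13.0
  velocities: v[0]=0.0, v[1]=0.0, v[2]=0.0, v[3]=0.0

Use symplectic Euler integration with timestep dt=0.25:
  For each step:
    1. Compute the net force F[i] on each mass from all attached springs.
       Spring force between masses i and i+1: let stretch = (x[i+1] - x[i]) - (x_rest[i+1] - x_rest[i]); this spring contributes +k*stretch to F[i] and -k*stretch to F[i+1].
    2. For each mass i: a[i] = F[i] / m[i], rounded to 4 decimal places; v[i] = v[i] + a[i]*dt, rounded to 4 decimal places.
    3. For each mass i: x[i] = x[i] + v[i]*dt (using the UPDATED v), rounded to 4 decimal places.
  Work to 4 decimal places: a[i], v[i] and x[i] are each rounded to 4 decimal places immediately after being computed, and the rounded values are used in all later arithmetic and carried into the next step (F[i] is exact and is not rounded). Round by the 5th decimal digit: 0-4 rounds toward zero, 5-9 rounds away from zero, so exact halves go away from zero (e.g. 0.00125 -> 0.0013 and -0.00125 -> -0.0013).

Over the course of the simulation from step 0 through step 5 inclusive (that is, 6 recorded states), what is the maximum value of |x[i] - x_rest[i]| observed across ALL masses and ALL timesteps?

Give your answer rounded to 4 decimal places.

Step 0: x=[4.0000 7.0000 8.0000 13.0000] v=[0.0000 0.0000 0.0000 0.0000]
Step 1: x=[4.0000 6.7500 8.5000 12.7500] v=[0.0000 -1.0000 2.0000 -1.0000]
Step 2: x=[3.9688 6.3750 9.3125 12.3438] v=[-0.1250 -1.5000 3.2500 -1.6250]
Step 3: x=[3.8633 6.0664 10.1367 11.9336] v=[-0.4219 -1.2344 3.2969 -1.6407]
Step 4: x=[3.6582 5.9912 10.6768 11.6738] v=[-0.8204 -0.3008 2.1602 -1.0392]
Step 5: x=[3.3697 6.2101 10.7558 11.6644] v=[-1.1539 0.8755 0.3159 -0.0377]
Max displacement = 1.7558

Answer: 1.7558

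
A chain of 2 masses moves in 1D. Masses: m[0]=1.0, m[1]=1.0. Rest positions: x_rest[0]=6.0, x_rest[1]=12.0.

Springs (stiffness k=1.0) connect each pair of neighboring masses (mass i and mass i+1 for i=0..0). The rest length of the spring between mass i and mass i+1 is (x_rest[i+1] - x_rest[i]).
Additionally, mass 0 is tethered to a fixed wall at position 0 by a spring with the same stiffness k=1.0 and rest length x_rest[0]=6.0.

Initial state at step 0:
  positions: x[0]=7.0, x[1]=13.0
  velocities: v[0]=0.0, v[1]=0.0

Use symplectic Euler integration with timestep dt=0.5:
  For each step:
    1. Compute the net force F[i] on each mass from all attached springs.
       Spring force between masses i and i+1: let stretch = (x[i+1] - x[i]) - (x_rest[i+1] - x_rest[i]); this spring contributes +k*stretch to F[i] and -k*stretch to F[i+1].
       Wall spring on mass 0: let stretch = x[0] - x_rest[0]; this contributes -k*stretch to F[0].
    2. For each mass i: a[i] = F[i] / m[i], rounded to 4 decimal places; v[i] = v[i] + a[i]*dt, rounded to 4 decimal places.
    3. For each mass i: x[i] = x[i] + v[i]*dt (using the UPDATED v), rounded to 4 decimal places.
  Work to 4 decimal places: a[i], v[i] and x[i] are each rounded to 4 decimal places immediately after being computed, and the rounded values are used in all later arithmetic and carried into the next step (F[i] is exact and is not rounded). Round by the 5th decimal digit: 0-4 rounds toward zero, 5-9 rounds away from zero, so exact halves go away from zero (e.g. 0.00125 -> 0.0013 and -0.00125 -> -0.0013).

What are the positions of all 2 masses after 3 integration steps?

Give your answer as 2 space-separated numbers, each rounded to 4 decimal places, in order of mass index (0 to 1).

Step 0: x=[7.0000 13.0000] v=[0.0000 0.0000]
Step 1: x=[6.7500 13.0000] v=[-0.5000 0.0000]
Step 2: x=[6.3750 12.9375] v=[-0.7500 -0.1250]
Step 3: x=[6.0469 12.7344] v=[-0.6563 -0.4063]

Answer: 6.0469 12.7344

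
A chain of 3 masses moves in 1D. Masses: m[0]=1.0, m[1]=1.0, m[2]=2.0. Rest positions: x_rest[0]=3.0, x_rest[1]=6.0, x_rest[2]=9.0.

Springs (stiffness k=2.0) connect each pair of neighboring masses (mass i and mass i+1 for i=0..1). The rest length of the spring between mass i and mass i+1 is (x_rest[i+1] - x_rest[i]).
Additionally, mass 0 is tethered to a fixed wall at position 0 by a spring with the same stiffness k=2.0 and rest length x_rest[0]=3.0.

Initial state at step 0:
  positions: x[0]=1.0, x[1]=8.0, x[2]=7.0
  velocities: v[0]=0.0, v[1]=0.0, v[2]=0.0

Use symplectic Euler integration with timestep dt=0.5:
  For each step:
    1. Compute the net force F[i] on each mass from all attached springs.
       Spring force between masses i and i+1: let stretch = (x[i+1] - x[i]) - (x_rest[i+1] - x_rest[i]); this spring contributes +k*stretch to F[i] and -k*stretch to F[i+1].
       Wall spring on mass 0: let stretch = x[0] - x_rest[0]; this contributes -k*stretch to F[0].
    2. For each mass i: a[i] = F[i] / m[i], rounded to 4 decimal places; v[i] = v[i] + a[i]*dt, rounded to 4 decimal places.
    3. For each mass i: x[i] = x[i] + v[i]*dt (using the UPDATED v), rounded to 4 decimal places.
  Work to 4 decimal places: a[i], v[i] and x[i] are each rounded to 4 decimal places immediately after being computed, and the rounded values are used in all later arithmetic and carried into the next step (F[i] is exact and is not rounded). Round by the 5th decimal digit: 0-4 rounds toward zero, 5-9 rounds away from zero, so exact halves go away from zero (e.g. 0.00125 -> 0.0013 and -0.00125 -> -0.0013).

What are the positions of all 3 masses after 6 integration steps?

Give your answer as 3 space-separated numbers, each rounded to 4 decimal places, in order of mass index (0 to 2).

Step 0: x=[1.0000 8.0000 7.0000] v=[0.0000 0.0000 0.0000]
Step 1: x=[4.0000 4.0000 8.0000] v=[6.0000 -8.0000 2.0000]
Step 2: x=[5.0000 2.0000 8.7500] v=[2.0000 -4.0000 1.5000]
Step 3: x=[2.0000 4.8750 8.5625] v=[-6.0000 5.7500 -0.3750]
Step 4: x=[-0.5625 8.1563 8.2031] v=[-5.1250 6.5625 -0.7188]
Step 5: x=[1.5157 7.1016 8.5820] v=[4.1563 -2.1095 0.7578]
Step 6: x=[5.6290 3.9941 9.3408] v=[8.2265 -6.2150 1.5176]

Answer: 5.6290 3.9941 9.3408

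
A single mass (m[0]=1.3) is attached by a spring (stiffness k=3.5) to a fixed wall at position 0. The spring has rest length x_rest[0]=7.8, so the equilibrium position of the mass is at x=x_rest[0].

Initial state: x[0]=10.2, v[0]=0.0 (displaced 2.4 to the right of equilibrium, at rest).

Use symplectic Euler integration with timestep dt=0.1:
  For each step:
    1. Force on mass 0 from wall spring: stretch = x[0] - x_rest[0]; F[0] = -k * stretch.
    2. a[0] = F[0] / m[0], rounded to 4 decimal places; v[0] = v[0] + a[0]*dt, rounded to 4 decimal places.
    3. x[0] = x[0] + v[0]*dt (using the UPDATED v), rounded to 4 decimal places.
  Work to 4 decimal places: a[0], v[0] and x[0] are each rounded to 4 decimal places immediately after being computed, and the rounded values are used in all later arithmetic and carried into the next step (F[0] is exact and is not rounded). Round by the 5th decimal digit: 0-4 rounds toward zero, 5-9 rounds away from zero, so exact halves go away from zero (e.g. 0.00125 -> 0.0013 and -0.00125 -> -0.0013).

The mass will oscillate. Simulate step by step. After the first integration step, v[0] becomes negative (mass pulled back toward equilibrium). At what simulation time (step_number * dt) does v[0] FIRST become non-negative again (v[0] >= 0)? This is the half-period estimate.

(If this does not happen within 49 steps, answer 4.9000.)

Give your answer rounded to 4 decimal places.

Step 0: x=[10.2000] v=[0.0000]
Step 1: x=[10.1354] v=[-0.6462]
Step 2: x=[10.0079] v=[-1.2750]
Step 3: x=[9.8210] v=[-1.8694]
Step 4: x=[9.5797] v=[-2.4135]
Step 5: x=[9.2904] v=[-2.8927]
Step 6: x=[8.9610] v=[-3.2940]
Step 7: x=[8.6003] v=[-3.6066]
Step 8: x=[8.2181] v=[-3.8221]
Step 9: x=[7.8246] v=[-3.9347]
Step 10: x=[7.4305] v=[-3.9413]
Step 11: x=[7.0463] v=[-3.8418]
Step 12: x=[6.6824] v=[-3.6389]
Step 13: x=[6.3486] v=[-3.3380]
Step 14: x=[6.0539] v=[-2.9472]
Step 15: x=[5.8062] v=[-2.4771]
Step 16: x=[5.6122] v=[-1.9403]
Step 17: x=[5.4771] v=[-1.3513]
Step 18: x=[5.4045] v=[-0.7259]
Step 19: x=[5.3964] v=[-0.0810]
Step 20: x=[5.4530] v=[0.5661]
First v>=0 after going negative at step 20, time=2.0000

Answer: 2.0000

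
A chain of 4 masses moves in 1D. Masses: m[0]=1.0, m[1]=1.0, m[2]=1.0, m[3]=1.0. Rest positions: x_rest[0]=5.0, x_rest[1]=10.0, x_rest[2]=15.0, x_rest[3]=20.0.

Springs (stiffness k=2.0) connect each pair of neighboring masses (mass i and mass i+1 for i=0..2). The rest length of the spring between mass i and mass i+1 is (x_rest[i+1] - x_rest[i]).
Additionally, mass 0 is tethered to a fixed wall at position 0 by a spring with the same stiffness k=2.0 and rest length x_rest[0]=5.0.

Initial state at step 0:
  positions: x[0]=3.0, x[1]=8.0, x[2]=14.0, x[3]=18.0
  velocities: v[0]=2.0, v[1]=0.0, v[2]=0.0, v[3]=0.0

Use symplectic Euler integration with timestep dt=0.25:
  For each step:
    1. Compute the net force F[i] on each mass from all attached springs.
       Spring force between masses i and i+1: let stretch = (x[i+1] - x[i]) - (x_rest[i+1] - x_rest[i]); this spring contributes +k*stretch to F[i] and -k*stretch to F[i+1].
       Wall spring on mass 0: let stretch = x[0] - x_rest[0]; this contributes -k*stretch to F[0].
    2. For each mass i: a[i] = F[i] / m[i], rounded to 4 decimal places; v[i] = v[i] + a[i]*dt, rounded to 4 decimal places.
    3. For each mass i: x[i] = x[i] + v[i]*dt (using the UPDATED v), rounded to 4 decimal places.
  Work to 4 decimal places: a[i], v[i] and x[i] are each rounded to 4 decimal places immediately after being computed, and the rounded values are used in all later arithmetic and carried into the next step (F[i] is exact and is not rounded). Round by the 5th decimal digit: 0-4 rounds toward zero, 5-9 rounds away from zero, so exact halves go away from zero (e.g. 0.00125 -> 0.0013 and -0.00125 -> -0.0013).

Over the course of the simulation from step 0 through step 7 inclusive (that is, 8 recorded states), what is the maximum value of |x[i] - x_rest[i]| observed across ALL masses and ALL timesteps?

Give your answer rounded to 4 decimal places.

Step 0: x=[3.0000 8.0000 14.0000 18.0000] v=[2.0000 0.0000 0.0000 0.0000]
Step 1: x=[3.7500 8.1250 13.7500 18.1250] v=[3.0000 0.5000 -1.0000 0.5000]
Step 2: x=[4.5781 8.4063 13.3438 18.3281] v=[3.3125 1.1250 -1.6250 0.8125]
Step 3: x=[5.3125 8.8262 12.9434 18.5332] v=[2.9376 1.6797 -1.6016 0.8204]
Step 4: x=[5.8221 9.3216 12.7271 18.6646] v=[2.0382 1.9815 -0.8653 0.5255]
Step 5: x=[6.0413 9.8052 12.8273 18.6788] v=[0.8769 1.9345 0.4007 0.0568]
Step 6: x=[5.9759 10.1961 13.2812 18.5866] v=[-0.2618 1.5636 1.8154 -0.3690]
Step 7: x=[5.6910 10.4451 14.0126 18.4562] v=[-1.1397 0.9961 2.9256 -0.5217]
Max displacement = 2.2729

Answer: 2.2729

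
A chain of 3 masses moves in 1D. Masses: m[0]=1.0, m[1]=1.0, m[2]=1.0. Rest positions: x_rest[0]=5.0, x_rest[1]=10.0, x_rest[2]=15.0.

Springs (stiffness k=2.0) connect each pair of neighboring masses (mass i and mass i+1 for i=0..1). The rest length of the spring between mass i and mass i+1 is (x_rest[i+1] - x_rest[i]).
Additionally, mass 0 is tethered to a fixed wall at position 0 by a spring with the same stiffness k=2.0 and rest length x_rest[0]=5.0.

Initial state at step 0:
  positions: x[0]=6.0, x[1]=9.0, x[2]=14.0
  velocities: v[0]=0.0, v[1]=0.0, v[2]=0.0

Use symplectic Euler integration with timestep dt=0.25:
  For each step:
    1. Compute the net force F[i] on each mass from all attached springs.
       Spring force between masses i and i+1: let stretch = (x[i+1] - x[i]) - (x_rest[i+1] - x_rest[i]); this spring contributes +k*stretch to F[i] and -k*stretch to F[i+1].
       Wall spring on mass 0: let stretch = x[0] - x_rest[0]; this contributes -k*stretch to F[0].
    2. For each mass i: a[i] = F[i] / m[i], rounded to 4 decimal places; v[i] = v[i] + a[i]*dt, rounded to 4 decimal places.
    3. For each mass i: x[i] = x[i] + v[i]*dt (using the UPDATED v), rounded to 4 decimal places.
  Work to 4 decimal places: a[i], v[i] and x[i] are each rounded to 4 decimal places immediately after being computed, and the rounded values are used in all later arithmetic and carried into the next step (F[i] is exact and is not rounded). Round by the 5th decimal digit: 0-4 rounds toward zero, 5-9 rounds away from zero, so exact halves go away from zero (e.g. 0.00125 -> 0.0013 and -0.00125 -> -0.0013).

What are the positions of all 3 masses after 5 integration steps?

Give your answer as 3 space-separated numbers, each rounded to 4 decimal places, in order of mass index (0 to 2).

Answer: 3.6393 10.0667 14.6707

Derivation:
Step 0: x=[6.0000 9.0000 14.0000] v=[0.0000 0.0000 0.0000]
Step 1: x=[5.6250 9.2500 14.0000] v=[-1.5000 1.0000 0.0000]
Step 2: x=[5.0000 9.6406 14.0313] v=[-2.5000 1.5625 0.1250]
Step 3: x=[4.3301 10.0000 14.1387] v=[-2.6797 1.4376 0.4297]
Step 4: x=[3.8277 10.1680 14.3538] v=[-2.0098 0.6720 0.8604]
Step 5: x=[3.6393 10.0667 14.6707] v=[-0.7535 -0.4053 1.2675]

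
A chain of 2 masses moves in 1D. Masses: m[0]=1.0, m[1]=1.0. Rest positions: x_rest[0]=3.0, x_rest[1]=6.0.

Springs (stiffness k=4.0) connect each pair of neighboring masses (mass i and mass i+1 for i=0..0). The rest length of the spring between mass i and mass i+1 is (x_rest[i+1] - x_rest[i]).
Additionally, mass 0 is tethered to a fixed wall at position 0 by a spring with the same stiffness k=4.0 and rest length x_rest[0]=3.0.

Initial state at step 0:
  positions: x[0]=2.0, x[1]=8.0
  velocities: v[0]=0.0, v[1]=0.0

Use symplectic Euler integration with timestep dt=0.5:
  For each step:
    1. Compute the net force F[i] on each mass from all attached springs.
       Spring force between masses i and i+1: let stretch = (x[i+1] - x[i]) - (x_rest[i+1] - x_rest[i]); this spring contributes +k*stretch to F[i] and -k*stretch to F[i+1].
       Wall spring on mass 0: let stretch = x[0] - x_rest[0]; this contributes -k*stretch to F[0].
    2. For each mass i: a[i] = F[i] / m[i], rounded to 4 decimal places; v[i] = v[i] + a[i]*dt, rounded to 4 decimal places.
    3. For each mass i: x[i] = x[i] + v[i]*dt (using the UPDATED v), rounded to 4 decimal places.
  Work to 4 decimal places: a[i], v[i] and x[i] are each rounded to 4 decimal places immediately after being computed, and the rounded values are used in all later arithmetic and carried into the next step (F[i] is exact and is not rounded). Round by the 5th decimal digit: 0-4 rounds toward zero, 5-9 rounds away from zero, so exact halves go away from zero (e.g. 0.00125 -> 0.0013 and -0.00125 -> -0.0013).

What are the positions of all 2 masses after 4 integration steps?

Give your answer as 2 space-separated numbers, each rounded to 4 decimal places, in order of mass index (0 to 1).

Step 0: x=[2.0000 8.0000] v=[0.0000 0.0000]
Step 1: x=[6.0000 5.0000] v=[8.0000 -6.0000]
Step 2: x=[3.0000 6.0000] v=[-6.0000 2.0000]
Step 3: x=[0.0000 7.0000] v=[-6.0000 2.0000]
Step 4: x=[4.0000 4.0000] v=[8.0000 -6.0000]

Answer: 4.0000 4.0000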